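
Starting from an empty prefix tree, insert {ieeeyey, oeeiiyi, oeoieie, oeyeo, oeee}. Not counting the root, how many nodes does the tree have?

Trace insertions, counting only characters that open a new branch:
  "ieeeyey" → 7 new (i, e, e, e, y, e, y)
  "oeeiiyi" → 7 new (o, e, e, i, i, y, i)
  "oeoieie" → prefix "oe" already present; 5 new (o, i, e, i, e)
  "oeyeo" → prefix "oe" already present; 3 new (y, e, o)
  "oeee" → prefix "oee" already present; 1 new (e)
Total nodes = 7 + 7 + 5 + 3 + 1 = 23

23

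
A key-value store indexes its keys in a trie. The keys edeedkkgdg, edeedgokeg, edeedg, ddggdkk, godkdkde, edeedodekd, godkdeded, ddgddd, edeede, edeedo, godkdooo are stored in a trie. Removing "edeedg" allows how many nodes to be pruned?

0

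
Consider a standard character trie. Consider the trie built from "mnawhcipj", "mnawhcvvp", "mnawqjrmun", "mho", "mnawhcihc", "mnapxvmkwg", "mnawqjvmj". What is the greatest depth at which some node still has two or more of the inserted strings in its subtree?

7

The deepest shared node is where two words last agree before diverging.
e.g. "mnawhcihc" and "mnawhcipj" share the prefix "mnawhci" of length 7; no pair shares a longer one.
Longest shared-prefix length: 7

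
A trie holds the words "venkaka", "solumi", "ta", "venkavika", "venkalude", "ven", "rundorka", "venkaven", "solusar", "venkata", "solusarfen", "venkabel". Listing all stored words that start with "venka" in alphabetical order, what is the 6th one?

venkavika

Filter for "venka…" and sort: "venkabel", "venkaka", "venkalude", "venkata", "venkaven", "venkavika"
The 6th is venkavika.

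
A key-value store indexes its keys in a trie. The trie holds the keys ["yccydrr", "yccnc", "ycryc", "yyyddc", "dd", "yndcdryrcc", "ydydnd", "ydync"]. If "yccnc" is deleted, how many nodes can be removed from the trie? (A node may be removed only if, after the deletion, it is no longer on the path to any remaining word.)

Walk "yccnc" from the leaf back toward the root, removing each node that no remaining word uses.
The suffix "nc" (2 nodes) is used only by "yccnc"; the node for "ycc" still has the child "y", so pruning stops there.
Nodes removed: 2

2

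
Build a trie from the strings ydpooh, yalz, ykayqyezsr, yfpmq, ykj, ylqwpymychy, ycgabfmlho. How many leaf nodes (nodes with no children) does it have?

A leaf is a node with no children — equivalently, the end of a word that is not a proper prefix of any other stored word.
Those words: "yalz", "ycgabfmlho", "ydpooh", "yfpmq", "ykayqyezsr", "ykj", "ylqwpymychy"
Leaf count: 7

7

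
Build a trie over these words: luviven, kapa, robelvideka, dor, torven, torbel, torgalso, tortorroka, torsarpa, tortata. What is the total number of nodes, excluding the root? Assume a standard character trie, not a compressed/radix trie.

Insert word by word; a character creates a node only if that edge doesn't already exist:
  "luviven" → 7 new (l, u, v, i, v, e, n)
  "kapa" → 4 new (k, a, p, a)
  "robelvideka" → 11 new (r, o, b, e, l, v, i, d, e, k, a)
  "dor" → 3 new (d, o, r)
  "torven" → 6 new (t, o, r, v, e, n)
  "torbel" → prefix "tor" already present; 3 new (b, e, l)
  "torgalso" → prefix "tor" already present; 5 new (g, a, l, s, o)
  "tortorroka" → prefix "tor" already present; 7 new (t, o, r, r, o, k, a)
  "torsarpa" → prefix "tor" already present; 5 new (s, a, r, p, a)
  "tortata" → prefix "tort" already present; 3 new (a, t, a)
Total nodes = 7 + 4 + 11 + 3 + 6 + 3 + 5 + 7 + 5 + 3 = 54

54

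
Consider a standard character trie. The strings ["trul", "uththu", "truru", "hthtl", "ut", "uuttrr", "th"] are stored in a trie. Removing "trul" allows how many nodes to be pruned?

1

Walk "trul" from the leaf back toward the root, removing each node that no remaining word uses.
The suffix "l" (1 node) is used only by "trul"; the node for "tru" still has the child "r", so pruning stops there.
Nodes removed: 1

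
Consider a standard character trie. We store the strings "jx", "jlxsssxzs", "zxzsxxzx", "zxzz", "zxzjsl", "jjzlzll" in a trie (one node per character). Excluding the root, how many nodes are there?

For each word, the new-node count is its length minus the longest prefix already in the trie:
  "jx" → 2 new (j, x)
  "jlxsssxzs" → prefix "j" already present; 8 new (l, x, s, s, s, x, z, s)
  "zxzsxxzx" → 8 new (z, x, z, s, x, x, z, x)
  "zxzz" → prefix "zxz" already present; 1 new (z)
  "zxzjsl" → prefix "zxz" already present; 3 new (j, s, l)
  "jjzlzll" → prefix "j" already present; 6 new (j, z, l, z, l, l)
Total nodes = 2 + 8 + 8 + 1 + 3 + 6 = 28

28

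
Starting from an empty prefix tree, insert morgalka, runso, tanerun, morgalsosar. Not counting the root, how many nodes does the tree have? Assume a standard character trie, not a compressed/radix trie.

25

Trie structure (* marks end of a word):
(root)
├─ m
│  └─ o
│     └─ r
│        └─ g
│           └─ a
│              └─ l
│                 ├─ k
│                 │  └─ a *
│                 └─ s
│                    └─ o
│                       └─ s
│                          └─ a
│                             └─ r *
├─ r
│  └─ u
│     └─ n
│        └─ s
│           └─ o *
└─ t
   └─ a
      └─ n
         └─ e
            └─ r
               └─ u
                  └─ n *
Counting every labelled node above: 25.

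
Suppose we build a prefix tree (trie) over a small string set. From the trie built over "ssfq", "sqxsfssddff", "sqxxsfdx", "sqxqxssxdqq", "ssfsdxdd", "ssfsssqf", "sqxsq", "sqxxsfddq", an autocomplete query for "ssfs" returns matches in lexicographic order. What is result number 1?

Filter for "ssfs…" and sort: "ssfsdxdd", "ssfsssqf"
Position 1: ssfsdxdd

ssfsdxdd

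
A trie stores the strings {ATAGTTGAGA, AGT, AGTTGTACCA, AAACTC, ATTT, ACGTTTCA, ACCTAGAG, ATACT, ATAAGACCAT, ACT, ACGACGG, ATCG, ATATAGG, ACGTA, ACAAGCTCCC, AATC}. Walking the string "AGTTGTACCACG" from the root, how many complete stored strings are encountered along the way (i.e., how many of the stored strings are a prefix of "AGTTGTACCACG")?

2

Check each prefix of "AGTTGTACCACG" against the stored set — each match is an end-marker on the path.
Prefixes of the query that are stored words: "AGT", "AGTTGTACCA"
Count: 2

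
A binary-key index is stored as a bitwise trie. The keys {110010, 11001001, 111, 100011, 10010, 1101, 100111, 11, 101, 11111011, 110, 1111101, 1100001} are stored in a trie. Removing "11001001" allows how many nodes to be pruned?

2

After clearing the end-marker at "11001001", prune upward until reaching a node still needed by another word.
The suffix "01" (2 nodes) is used only by "11001001"; "110010" is itself a stored word, so pruning stops there.
Nodes removed: 2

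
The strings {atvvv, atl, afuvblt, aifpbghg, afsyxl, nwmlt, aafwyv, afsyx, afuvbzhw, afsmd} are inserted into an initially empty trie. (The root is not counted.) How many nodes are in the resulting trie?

38

For each word, the new-node count is its length minus the longest prefix already in the trie:
  "atvvv" → 5 new (a, t, v, v, v)
  "atl" → prefix "at" already present; 1 new (l)
  "afuvblt" → prefix "a" already present; 6 new (f, u, v, b, l, t)
  "aifpbghg" → prefix "a" already present; 7 new (i, f, p, b, g, h, g)
  "afsyxl" → prefix "af" already present; 4 new (s, y, x, l)
  "nwmlt" → 5 new (n, w, m, l, t)
  "aafwyv" → prefix "a" already present; 5 new (a, f, w, y, v)
  "afsyx" → prefix "afsyx" already present; 0 new (none)
  "afuvbzhw" → prefix "afuvb" already present; 3 new (z, h, w)
  "afsmd" → prefix "afs" already present; 2 new (m, d)
Total nodes = 5 + 1 + 6 + 7 + 4 + 5 + 5 + 0 + 3 + 2 = 38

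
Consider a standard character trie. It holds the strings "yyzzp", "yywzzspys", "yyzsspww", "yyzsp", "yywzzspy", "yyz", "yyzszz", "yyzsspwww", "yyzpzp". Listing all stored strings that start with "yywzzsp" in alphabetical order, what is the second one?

yywzzspys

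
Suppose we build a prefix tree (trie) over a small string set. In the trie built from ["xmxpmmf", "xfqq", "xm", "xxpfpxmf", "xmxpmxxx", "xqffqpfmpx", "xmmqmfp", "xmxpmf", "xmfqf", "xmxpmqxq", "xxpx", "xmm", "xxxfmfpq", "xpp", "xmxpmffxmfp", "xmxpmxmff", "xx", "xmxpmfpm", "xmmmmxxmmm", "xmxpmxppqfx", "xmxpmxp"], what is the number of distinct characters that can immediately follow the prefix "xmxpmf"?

2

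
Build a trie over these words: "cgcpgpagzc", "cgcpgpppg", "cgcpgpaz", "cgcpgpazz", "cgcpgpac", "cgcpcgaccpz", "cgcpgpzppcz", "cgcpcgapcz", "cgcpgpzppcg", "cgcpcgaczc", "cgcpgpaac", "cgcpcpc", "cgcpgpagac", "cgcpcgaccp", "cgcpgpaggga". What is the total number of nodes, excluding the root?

Trace insertions, counting only characters that open a new branch:
  "cgcpgpagzc" → 10 new (c, g, c, p, g, p, a, g, z, c)
  "cgcpgpppg" → prefix "cgcpgp" already present; 3 new (p, p, g)
  "cgcpgpaz" → prefix "cgcpgpa" already present; 1 new (z)
  "cgcpgpazz" → prefix "cgcpgpaz" already present; 1 new (z)
  "cgcpgpac" → prefix "cgcpgpa" already present; 1 new (c)
  "cgcpcgaccpz" → prefix "cgcp" already present; 7 new (c, g, a, c, c, p, z)
  "cgcpgpzppcz" → prefix "cgcpgp" already present; 5 new (z, p, p, c, z)
  "cgcpcgapcz" → prefix "cgcpcga" already present; 3 new (p, c, z)
  "cgcpgpzppcg" → prefix "cgcpgpzppc" already present; 1 new (g)
  "cgcpcgaczc" → prefix "cgcpcgac" already present; 2 new (z, c)
  "cgcpgpaac" → prefix "cgcpgpa" already present; 2 new (a, c)
  "cgcpcpc" → prefix "cgcpc" already present; 2 new (p, c)
  "cgcpgpagac" → prefix "cgcpgpag" already present; 2 new (a, c)
  "cgcpcgaccp" → prefix "cgcpcgaccp" already present; 0 new (none)
  "cgcpgpaggga" → prefix "cgcpgpag" already present; 3 new (g, g, a)
Total nodes = 10 + 3 + 1 + 1 + 1 + 7 + 5 + 3 + 1 + 2 + 2 + 2 + 2 + 0 + 3 = 43

43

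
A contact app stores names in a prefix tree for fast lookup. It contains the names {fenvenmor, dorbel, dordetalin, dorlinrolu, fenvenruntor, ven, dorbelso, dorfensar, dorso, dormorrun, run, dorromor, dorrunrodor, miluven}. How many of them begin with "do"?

Filter for entries beginning with "do":
Words under "do": dorbel, dorbelso, dordetalin, dorfensar, dorlinrolu, dormorrun, dorromor, dorrunrodor, dorso
Count: 9

9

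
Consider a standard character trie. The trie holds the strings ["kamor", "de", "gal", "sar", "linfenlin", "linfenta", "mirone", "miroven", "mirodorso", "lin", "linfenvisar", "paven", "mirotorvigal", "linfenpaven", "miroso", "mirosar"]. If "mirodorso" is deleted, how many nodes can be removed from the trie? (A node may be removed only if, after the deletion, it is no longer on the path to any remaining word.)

5

Walk "mirodorso" from the leaf back toward the root, removing each node that no remaining word uses.
The suffix "dorso" (5 nodes) is used only by "mirodorso"; the node for "miro" still has the child "n", so pruning stops there.
Nodes removed: 5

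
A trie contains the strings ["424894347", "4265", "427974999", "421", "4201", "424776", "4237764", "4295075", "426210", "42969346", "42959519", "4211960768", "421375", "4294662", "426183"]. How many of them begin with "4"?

15

Traverse to the node for "4", then collect every word in that subtree.
Matches: "4201", "421", "4211960768", "421375", "4237764", "424776", "424894347", "426183", "426210", "4265", "427974999", "4294662", "4295075", "42959519", "42969346"
Count: 15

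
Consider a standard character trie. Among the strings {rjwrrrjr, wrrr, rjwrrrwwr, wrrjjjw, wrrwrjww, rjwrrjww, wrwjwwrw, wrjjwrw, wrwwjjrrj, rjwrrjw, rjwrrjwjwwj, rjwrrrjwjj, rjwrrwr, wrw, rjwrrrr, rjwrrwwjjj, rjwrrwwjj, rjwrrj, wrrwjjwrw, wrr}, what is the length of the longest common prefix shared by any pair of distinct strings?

The deepest shared node is where two words last agree before diverging.
e.g. "rjwrrwwjj" and "rjwrrwwjjj" share the prefix "rjwrrwwjj" of length 9; no pair shares a longer one.
Longest shared-prefix length: 9

9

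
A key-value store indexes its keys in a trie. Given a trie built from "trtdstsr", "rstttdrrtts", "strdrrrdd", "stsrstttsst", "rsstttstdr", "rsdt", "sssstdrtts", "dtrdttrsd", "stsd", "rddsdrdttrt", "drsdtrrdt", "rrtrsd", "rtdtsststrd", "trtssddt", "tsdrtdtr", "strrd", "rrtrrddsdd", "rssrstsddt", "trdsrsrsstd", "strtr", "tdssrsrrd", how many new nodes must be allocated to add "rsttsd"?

2

The longest prefix of "rsttsd" already in the trie is "rstt" (length 4).
So 6 − 4 = 2 new nodes.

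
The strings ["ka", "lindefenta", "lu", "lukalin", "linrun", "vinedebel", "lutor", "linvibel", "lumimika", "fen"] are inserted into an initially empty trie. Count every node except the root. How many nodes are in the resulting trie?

For each word, the new-node count is its length minus the longest prefix already in the trie:
  "ka" → 2 new (k, a)
  "lindefenta" → 10 new (l, i, n, d, e, f, e, n, t, a)
  "lu" → prefix "l" already present; 1 new (u)
  "lukalin" → prefix "lu" already present; 5 new (k, a, l, i, n)
  "linrun" → prefix "lin" already present; 3 new (r, u, n)
  "vinedebel" → 9 new (v, i, n, e, d, e, b, e, l)
  "lutor" → prefix "lu" already present; 3 new (t, o, r)
  "linvibel" → prefix "lin" already present; 5 new (v, i, b, e, l)
  "lumimika" → prefix "lu" already present; 6 new (m, i, m, i, k, a)
  "fen" → 3 new (f, e, n)
Total nodes = 2 + 10 + 1 + 5 + 3 + 9 + 3 + 5 + 6 + 3 = 47

47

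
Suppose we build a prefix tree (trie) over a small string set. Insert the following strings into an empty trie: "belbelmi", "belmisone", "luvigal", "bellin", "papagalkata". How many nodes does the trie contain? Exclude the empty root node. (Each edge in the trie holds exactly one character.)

35

For each word, the new-node count is its length minus the longest prefix already in the trie:
  "belbelmi" → 8 new (b, e, l, b, e, l, m, i)
  "belmisone" → prefix "bel" already present; 6 new (m, i, s, o, n, e)
  "luvigal" → 7 new (l, u, v, i, g, a, l)
  "bellin" → prefix "bel" already present; 3 new (l, i, n)
  "papagalkata" → 11 new (p, a, p, a, g, a, l, k, a, t, a)
Total nodes = 8 + 6 + 7 + 3 + 11 = 35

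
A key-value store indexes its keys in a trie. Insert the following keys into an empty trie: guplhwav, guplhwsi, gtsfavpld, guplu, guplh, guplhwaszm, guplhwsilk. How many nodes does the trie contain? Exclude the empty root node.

Trie structure (* marks end of a word):
(root)
└─ g
   ├─ t
   │  └─ s
   │     └─ f
   │        └─ a
   │           └─ v
   │              └─ p
   │                 └─ l
   │                    └─ d *
   └─ u
      └─ p
         └─ l
            ├─ h *
            │  └─ w
            │     ├─ a
            │     │  ├─ s
            │     │  │  └─ z
            │     │  │     └─ m *
            │     │  └─ v *
            │     └─ s
            │        └─ i *
            │           └─ l
            │              └─ k *
            └─ u *
Counting every labelled node above: 24.

24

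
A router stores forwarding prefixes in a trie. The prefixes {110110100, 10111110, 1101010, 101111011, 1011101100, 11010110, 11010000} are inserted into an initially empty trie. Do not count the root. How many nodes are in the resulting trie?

Trie structure (* marks end of a word):
(root)
└─ 1
   ├─ 0
   │  └─ 1
   │     └─ 1
   │        └─ 1
   │           ├─ 0
   │           │  └─ 1
   │           │     └─ 1
   │           │        └─ 0
   │           │           └─ 0 *
   │           └─ 1
   │              ├─ 0
   │              │  └─ 1
   │              │     └─ 1 *
   │              └─ 1
   │                 └─ 0 *
   └─ 1
      └─ 0
         └─ 1
            ├─ 0
            │  ├─ 0
            │  │  └─ 0
            │  │     └─ 0 *
            │  └─ 1
            │     ├─ 0 *
            │     └─ 1
            │        └─ 0 *
            └─ 1
               └─ 0
                  └─ 1
                     └─ 0
                        └─ 0 *
Counting every labelled node above: 32.

32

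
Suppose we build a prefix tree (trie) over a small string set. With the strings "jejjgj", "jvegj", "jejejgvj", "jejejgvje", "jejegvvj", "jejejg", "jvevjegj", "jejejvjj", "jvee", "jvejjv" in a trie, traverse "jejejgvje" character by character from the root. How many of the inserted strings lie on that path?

3

Check each prefix of "jejejgvje" against the stored set — each match is an end-marker on the path.
Prefixes of the query that are stored words: "jejejg", "jejejgvj", "jejejgvje"
Count: 3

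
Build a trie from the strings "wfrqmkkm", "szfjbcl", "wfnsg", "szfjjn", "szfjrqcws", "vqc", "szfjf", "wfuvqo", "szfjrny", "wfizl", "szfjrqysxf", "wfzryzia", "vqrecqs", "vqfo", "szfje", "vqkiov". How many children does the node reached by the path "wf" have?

5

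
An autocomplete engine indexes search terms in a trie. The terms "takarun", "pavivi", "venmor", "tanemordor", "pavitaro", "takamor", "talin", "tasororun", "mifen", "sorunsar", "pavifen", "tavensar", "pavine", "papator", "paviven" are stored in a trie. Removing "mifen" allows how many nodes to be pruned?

5

Walk "mifen" from the leaf back toward the root, removing each node that no remaining word uses.
No other word shares any prefix with "mifen", so all 5 of its nodes go.
Nodes removed: 5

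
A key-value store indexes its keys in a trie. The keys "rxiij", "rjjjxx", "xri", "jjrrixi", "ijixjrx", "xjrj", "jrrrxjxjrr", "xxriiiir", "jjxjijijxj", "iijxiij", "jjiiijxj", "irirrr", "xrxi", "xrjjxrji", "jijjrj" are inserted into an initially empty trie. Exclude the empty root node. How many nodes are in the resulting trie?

84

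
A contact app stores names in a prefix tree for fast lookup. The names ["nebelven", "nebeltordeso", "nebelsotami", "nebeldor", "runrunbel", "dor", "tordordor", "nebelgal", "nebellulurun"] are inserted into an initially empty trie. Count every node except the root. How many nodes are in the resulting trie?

Trace insertions, counting only characters that open a new branch:
  "nebelven" → 8 new (n, e, b, e, l, v, e, n)
  "nebeltordeso" → prefix "nebel" already present; 7 new (t, o, r, d, e, s, o)
  "nebelsotami" → prefix "nebel" already present; 6 new (s, o, t, a, m, i)
  "nebeldor" → prefix "nebel" already present; 3 new (d, o, r)
  "runrunbel" → 9 new (r, u, n, r, u, n, b, e, l)
  "dor" → 3 new (d, o, r)
  "tordordor" → 9 new (t, o, r, d, o, r, d, o, r)
  "nebelgal" → prefix "nebel" already present; 3 new (g, a, l)
  "nebellulurun" → prefix "nebel" already present; 7 new (l, u, l, u, r, u, n)
Total nodes = 8 + 7 + 6 + 3 + 9 + 3 + 9 + 3 + 7 = 55

55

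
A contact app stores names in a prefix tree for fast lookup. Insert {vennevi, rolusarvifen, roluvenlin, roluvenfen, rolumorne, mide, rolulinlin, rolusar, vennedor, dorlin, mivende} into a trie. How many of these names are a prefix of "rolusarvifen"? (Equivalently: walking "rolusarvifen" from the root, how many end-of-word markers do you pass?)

2

Traverse "rolusarvifen" character by character; count nodes along the way that are marked as word ends.
Prefixes of the query that are stored words: "rolusar", "rolusarvifen"
Count: 2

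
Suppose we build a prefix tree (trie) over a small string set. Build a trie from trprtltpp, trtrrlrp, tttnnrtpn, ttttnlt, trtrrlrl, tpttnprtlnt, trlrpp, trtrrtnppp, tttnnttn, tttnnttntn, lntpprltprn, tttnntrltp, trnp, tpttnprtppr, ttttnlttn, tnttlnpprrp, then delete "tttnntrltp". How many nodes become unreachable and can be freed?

4

Walk "tttnntrltp" from the leaf back toward the root, removing each node that no remaining word uses.
The suffix "rltp" (4 nodes) is used only by "tttnntrltp"; the node for "tttnnt" still has the child "t", so pruning stops there.
Nodes removed: 4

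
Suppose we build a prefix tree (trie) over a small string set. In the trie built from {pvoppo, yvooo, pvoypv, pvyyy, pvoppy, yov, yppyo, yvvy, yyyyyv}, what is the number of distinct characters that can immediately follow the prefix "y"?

4

Walk "y" from the root, arriving at one node.
Characters that immediately follow "y" among the stored strings: {o, p, v, y}.
That node has 4 child edges.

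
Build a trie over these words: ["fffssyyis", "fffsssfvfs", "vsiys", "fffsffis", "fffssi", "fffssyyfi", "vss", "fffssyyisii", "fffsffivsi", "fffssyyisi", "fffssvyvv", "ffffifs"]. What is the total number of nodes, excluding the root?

40

For each word, the new-node count is its length minus the longest prefix already in the trie:
  "fffssyyis" → 9 new (f, f, f, s, s, y, y, i, s)
  "fffsssfvfs" → prefix "fffss" already present; 5 new (s, f, v, f, s)
  "vsiys" → 5 new (v, s, i, y, s)
  "fffsffis" → prefix "fffs" already present; 4 new (f, f, i, s)
  "fffssi" → prefix "fffss" already present; 1 new (i)
  "fffssyyfi" → prefix "fffssyy" already present; 2 new (f, i)
  "vss" → prefix "vs" already present; 1 new (s)
  "fffssyyisii" → prefix "fffssyyis" already present; 2 new (i, i)
  "fffsffivsi" → prefix "fffsffi" already present; 3 new (v, s, i)
  "fffssyyisi" → prefix "fffssyyisi" already present; 0 new (none)
  "fffssvyvv" → prefix "fffss" already present; 4 new (v, y, v, v)
  "ffffifs" → prefix "fff" already present; 4 new (f, i, f, s)
Total nodes = 9 + 5 + 5 + 4 + 1 + 2 + 1 + 2 + 3 + 0 + 4 + 4 = 40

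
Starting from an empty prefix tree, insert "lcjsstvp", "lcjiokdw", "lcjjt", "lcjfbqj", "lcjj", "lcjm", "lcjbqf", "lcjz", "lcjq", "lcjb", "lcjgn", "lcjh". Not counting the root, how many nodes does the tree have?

Insert word by word; a character creates a node only if that edge doesn't already exist:
  "lcjsstvp" → 8 new (l, c, j, s, s, t, v, p)
  "lcjiokdw" → prefix "lcj" already present; 5 new (i, o, k, d, w)
  "lcjjt" → prefix "lcj" already present; 2 new (j, t)
  "lcjfbqj" → prefix "lcj" already present; 4 new (f, b, q, j)
  "lcjj" → prefix "lcjj" already present; 0 new (none)
  "lcjm" → prefix "lcj" already present; 1 new (m)
  "lcjbqf" → prefix "lcj" already present; 3 new (b, q, f)
  "lcjz" → prefix "lcj" already present; 1 new (z)
  "lcjq" → prefix "lcj" already present; 1 new (q)
  "lcjb" → prefix "lcjb" already present; 0 new (none)
  "lcjgn" → prefix "lcj" already present; 2 new (g, n)
  "lcjh" → prefix "lcj" already present; 1 new (h)
Total nodes = 8 + 5 + 2 + 4 + 0 + 1 + 3 + 1 + 1 + 0 + 2 + 1 = 28

28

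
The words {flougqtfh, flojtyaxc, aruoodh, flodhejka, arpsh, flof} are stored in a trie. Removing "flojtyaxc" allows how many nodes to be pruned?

A node on "flojtyaxc"'s path can go only if nothing else ends at it or branches off below it.
The suffix "jtyaxc" (6 nodes) is used only by "flojtyaxc"; the node for "flo" still has the child "u", so pruning stops there.
Nodes removed: 6

6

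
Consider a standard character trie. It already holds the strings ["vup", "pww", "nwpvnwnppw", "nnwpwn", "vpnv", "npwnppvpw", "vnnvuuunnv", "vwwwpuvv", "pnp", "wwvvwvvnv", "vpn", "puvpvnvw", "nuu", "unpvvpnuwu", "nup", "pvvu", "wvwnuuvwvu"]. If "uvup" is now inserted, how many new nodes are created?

3

The longest prefix of "uvup" already in the trie is "u" (length 1).
So 4 − 1 = 3 new nodes.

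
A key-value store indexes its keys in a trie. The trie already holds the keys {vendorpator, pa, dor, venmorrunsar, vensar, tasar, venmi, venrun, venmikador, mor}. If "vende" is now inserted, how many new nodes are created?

1

"vend" is already a path in the trie; the remaining "e" must be added.
New nodes needed: |"vende"| − 4 = 5 − 4 = 1.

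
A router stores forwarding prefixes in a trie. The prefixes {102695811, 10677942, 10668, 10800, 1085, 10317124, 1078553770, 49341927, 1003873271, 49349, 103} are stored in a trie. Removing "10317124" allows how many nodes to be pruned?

5

After clearing the end-marker at "10317124", prune upward until reaching a node still needed by another word.
The suffix "17124" (5 nodes) is used only by "10317124"; "103" is itself a stored word, so pruning stops there.
Nodes removed: 5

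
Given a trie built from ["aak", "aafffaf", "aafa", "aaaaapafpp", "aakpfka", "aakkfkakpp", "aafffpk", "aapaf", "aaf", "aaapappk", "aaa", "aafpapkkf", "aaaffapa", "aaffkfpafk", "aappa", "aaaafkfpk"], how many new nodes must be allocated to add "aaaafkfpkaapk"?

4

"aaaafkfpk" is already a path in the trie; the remaining "aapk" must be added.
New nodes needed: |"aaaafkfpkaapk"| − 9 = 13 − 9 = 4.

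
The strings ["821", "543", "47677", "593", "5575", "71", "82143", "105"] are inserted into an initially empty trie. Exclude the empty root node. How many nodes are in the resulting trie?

Count nodes per top-level branch (shared prefixes stored once):
  '1'-branch (105): 3 nodes
  '4'-branch (47677): 5 nodes
  '5'-branch (543, 5575, 593): 8 nodes
  '7'-branch (71): 2 nodes
  '8'-branch (821, 82143): 5 nodes
Sum: 23

23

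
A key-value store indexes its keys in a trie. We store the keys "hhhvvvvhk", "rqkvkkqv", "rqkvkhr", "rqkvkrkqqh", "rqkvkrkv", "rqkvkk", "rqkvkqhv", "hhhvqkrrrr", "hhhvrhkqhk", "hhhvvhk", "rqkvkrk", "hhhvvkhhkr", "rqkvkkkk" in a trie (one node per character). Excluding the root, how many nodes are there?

49

For each word, the new-node count is its length minus the longest prefix already in the trie:
  "hhhvvvvhk" → 9 new (h, h, h, v, v, v, v, h, k)
  "rqkvkkqv" → 8 new (r, q, k, v, k, k, q, v)
  "rqkvkhr" → prefix "rqkvk" already present; 2 new (h, r)
  "rqkvkrkqqh" → prefix "rqkvk" already present; 5 new (r, k, q, q, h)
  "rqkvkrkv" → prefix "rqkvkrk" already present; 1 new (v)
  "rqkvkk" → prefix "rqkvkk" already present; 0 new (none)
  "rqkvkqhv" → prefix "rqkvk" already present; 3 new (q, h, v)
  "hhhvqkrrrr" → prefix "hhhv" already present; 6 new (q, k, r, r, r, r)
  "hhhvrhkqhk" → prefix "hhhv" already present; 6 new (r, h, k, q, h, k)
  "hhhvvhk" → prefix "hhhvv" already present; 2 new (h, k)
  "rqkvkrk" → prefix "rqkvkrk" already present; 0 new (none)
  "hhhvvkhhkr" → prefix "hhhvv" already present; 5 new (k, h, h, k, r)
  "rqkvkkkk" → prefix "rqkvkk" already present; 2 new (k, k)
Total nodes = 9 + 8 + 2 + 5 + 1 + 0 + 3 + 6 + 6 + 2 + 0 + 5 + 2 = 49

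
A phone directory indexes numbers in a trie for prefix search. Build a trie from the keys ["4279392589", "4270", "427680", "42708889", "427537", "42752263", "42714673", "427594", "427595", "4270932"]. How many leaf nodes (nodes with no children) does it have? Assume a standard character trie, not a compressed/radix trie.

9

A leaf is a node with no children — equivalently, the end of a word that is not a proper prefix of any other stored word.
Those words: "42708889", "4270932", "42714673", "42752263", "427537", "427594", "427595", "427680", "4279392589"
Leaf count: 9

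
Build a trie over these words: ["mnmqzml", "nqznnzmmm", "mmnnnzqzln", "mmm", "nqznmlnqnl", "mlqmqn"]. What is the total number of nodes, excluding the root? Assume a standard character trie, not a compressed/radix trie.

37

Trie structure (* marks end of a word):
(root)
├─ m
│  ├─ l
│  │  └─ q
│  │     └─ m
│  │        └─ q
│  │           └─ n *
│  ├─ m
│  │  ├─ m *
│  │  └─ n
│  │     └─ n
│  │        └─ n
│  │           └─ z
│  │              └─ q
│  │                 └─ z
│  │                    └─ l
│  │                       └─ n *
│  └─ n
│     └─ m
│        └─ q
│           └─ z
│              └─ m
│                 └─ l *
└─ n
   └─ q
      └─ z
         └─ n
            ├─ m
            │  └─ l
            │     └─ n
            │        └─ q
            │           └─ n
            │              └─ l *
            └─ n
               └─ z
                  └─ m
                     └─ m
                        └─ m *
Counting every labelled node above: 37.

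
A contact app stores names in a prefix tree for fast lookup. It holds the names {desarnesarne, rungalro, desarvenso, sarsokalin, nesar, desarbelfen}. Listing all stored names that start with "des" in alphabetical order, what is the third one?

desarvenso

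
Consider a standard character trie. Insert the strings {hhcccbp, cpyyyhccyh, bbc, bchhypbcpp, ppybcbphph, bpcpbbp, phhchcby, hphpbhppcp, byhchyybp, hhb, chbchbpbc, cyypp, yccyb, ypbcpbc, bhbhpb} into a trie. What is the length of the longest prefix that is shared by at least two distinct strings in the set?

2

Look for the deepest trie node that still has at least two words in its subtree.
e.g. "hhb" and "hhcccbp" share the prefix "hh" of length 2; no pair shares a longer one.
Longest shared-prefix length: 2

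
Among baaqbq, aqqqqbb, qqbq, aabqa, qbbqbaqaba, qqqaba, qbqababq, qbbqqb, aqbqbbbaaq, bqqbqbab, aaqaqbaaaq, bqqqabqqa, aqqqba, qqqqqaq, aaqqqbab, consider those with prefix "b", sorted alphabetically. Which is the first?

baaqbq

Filter for "b…" and sort: "baaqbq", "bqqbqbab", "bqqqabqqa"
The 1st is baaqbq.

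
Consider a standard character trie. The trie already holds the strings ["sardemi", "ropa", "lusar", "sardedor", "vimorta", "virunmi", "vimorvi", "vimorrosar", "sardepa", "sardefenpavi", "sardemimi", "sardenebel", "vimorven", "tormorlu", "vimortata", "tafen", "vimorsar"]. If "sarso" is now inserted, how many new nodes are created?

2

Walking "sarso" from the root, the first 3 characters ("sar") follow existing edges; "s" is the first miss.
New nodes needed: |"sarso"| − 3 = 5 − 3 = 2.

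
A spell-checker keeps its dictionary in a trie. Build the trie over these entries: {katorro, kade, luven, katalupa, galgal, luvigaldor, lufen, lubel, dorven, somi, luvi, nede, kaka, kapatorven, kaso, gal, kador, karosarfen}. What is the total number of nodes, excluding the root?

74

For each word, the new-node count is its length minus the longest prefix already in the trie:
  "katorro" → 7 new (k, a, t, o, r, r, o)
  "kade" → prefix "ka" already present; 2 new (d, e)
  "luven" → 5 new (l, u, v, e, n)
  "katalupa" → prefix "kat" already present; 5 new (a, l, u, p, a)
  "galgal" → 6 new (g, a, l, g, a, l)
  "luvigaldor" → prefix "luv" already present; 7 new (i, g, a, l, d, o, r)
  "lufen" → prefix "lu" already present; 3 new (f, e, n)
  "lubel" → prefix "lu" already present; 3 new (b, e, l)
  "dorven" → 6 new (d, o, r, v, e, n)
  "somi" → 4 new (s, o, m, i)
  "luvi" → prefix "luvi" already present; 0 new (none)
  "nede" → 4 new (n, e, d, e)
  "kaka" → prefix "ka" already present; 2 new (k, a)
  "kapatorven" → prefix "ka" already present; 8 new (p, a, t, o, r, v, e, n)
  "kaso" → prefix "ka" already present; 2 new (s, o)
  "gal" → prefix "gal" already present; 0 new (none)
  "kador" → prefix "kad" already present; 2 new (o, r)
  "karosarfen" → prefix "ka" already present; 8 new (r, o, s, a, r, f, e, n)
Total nodes = 7 + 2 + 5 + 5 + 6 + 7 + 3 + 3 + 6 + 4 + 0 + 4 + 2 + 8 + 2 + 0 + 2 + 8 = 74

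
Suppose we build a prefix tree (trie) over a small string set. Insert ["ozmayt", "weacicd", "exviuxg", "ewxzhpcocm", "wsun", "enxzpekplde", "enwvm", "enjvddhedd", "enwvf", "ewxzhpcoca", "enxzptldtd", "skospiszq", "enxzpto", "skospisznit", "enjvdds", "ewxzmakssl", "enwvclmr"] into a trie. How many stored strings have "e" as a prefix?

Walk to "e"; the words in its subtree are exactly those with that prefix.
Words under "e": enjvddhedd, enjvdds, enwvclmr, enwvf, enwvm, enxzpekplde, enxzptldtd, enxzpto, ewxzhpcoca, ewxzhpcocm, ewxzmakssl, exviuxg
Count: 12

12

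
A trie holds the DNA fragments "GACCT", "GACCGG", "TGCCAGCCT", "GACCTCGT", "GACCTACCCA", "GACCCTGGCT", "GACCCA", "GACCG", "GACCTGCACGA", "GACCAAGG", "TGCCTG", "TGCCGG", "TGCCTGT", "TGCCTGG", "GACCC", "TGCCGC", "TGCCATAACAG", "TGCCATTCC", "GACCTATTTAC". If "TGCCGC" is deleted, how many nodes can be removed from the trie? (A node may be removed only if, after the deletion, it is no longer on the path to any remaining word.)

After clearing the end-marker at "TGCCGC", prune upward until reaching a node still needed by another word.
The suffix "C" (1 node) is used only by "TGCCGC"; the node for "TGCCG" still has the child "G", so pruning stops there.
Nodes removed: 1

1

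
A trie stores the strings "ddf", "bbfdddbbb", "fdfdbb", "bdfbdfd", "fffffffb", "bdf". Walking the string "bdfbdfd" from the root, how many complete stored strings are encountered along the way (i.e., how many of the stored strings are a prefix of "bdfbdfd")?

2

Traverse "bdfbdfd" character by character; count nodes along the way that are marked as word ends.
Prefixes of the query that are stored words: "bdf", "bdfbdfd"
Count: 2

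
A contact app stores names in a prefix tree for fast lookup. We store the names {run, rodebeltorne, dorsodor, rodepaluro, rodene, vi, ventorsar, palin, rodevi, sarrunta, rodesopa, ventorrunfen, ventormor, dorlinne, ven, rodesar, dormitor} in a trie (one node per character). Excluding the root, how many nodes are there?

80

For each word, the new-node count is its length minus the longest prefix already in the trie:
  "run" → 3 new (r, u, n)
  "rodebeltorne" → prefix "r" already present; 11 new (o, d, e, b, e, l, t, o, r, n, e)
  "dorsodor" → 8 new (d, o, r, s, o, d, o, r)
  "rodepaluro" → prefix "rode" already present; 6 new (p, a, l, u, r, o)
  "rodene" → prefix "rode" already present; 2 new (n, e)
  "vi" → 2 new (v, i)
  "ventorsar" → prefix "v" already present; 8 new (e, n, t, o, r, s, a, r)
  "palin" → 5 new (p, a, l, i, n)
  "rodevi" → prefix "rode" already present; 2 new (v, i)
  "sarrunta" → 8 new (s, a, r, r, u, n, t, a)
  "rodesopa" → prefix "rode" already present; 4 new (s, o, p, a)
  "ventorrunfen" → prefix "ventor" already present; 6 new (r, u, n, f, e, n)
  "ventormor" → prefix "ventor" already present; 3 new (m, o, r)
  "dorlinne" → prefix "dor" already present; 5 new (l, i, n, n, e)
  "ven" → prefix "ven" already present; 0 new (none)
  "rodesar" → prefix "rodes" already present; 2 new (a, r)
  "dormitor" → prefix "dor" already present; 5 new (m, i, t, o, r)
Total nodes = 3 + 11 + 8 + 6 + 2 + 2 + 8 + 5 + 2 + 8 + 4 + 6 + 3 + 5 + 0 + 2 + 5 = 80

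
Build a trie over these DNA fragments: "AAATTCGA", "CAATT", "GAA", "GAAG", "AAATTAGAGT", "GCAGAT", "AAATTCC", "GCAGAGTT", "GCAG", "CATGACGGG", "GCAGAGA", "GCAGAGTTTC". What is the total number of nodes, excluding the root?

41

Trace insertions, counting only characters that open a new branch:
  "AAATTCGA" → 8 new (A, A, A, T, T, C, G, A)
  "CAATT" → 5 new (C, A, A, T, T)
  "GAA" → 3 new (G, A, A)
  "GAAG" → prefix "GAA" already present; 1 new (G)
  "AAATTAGAGT" → prefix "AAATT" already present; 5 new (A, G, A, G, T)
  "GCAGAT" → prefix "G" already present; 5 new (C, A, G, A, T)
  "AAATTCC" → prefix "AAATTC" already present; 1 new (C)
  "GCAGAGTT" → prefix "GCAGA" already present; 3 new (G, T, T)
  "GCAG" → prefix "GCAG" already present; 0 new (none)
  "CATGACGGG" → prefix "CA" already present; 7 new (T, G, A, C, G, G, G)
  "GCAGAGA" → prefix "GCAGAG" already present; 1 new (A)
  "GCAGAGTTTC" → prefix "GCAGAGTT" already present; 2 new (T, C)
Total nodes = 8 + 5 + 3 + 1 + 5 + 5 + 1 + 3 + 0 + 7 + 1 + 2 = 41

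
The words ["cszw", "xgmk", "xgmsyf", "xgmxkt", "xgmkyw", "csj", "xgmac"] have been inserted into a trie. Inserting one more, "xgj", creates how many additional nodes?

1

The longest prefix of "xgj" already in the trie is "xg" (length 2).
So 3 − 2 = 1 new nodes.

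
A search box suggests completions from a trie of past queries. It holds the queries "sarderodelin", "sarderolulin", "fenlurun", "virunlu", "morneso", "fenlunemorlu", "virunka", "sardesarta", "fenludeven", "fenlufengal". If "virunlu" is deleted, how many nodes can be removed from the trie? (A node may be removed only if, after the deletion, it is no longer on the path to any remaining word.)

Walk "virunlu" from the leaf back toward the root, removing each node that no remaining word uses.
The suffix "lu" (2 nodes) is used only by "virunlu"; the node for "virun" still has the child "k", so pruning stops there.
Nodes removed: 2

2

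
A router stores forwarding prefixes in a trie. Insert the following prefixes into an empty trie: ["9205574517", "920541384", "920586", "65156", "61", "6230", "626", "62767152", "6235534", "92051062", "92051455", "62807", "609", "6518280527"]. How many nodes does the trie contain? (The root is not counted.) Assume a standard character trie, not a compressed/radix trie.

Insert word by word; a character creates a node only if that edge doesn't already exist:
  "9205574517" → 10 new (9, 2, 0, 5, 5, 7, 4, 5, 1, 7)
  "920541384" → prefix "9205" already present; 5 new (4, 1, 3, 8, 4)
  "920586" → prefix "9205" already present; 2 new (8, 6)
  "65156" → 5 new (6, 5, 1, 5, 6)
  "61" → prefix "6" already present; 1 new (1)
  "6230" → prefix "6" already present; 3 new (2, 3, 0)
  "626" → prefix "62" already present; 1 new (6)
  "62767152" → prefix "62" already present; 6 new (7, 6, 7, 1, 5, 2)
  "6235534" → prefix "623" already present; 4 new (5, 5, 3, 4)
  "92051062" → prefix "9205" already present; 4 new (1, 0, 6, 2)
  "92051455" → prefix "92051" already present; 3 new (4, 5, 5)
  "62807" → prefix "62" already present; 3 new (8, 0, 7)
  "609" → prefix "6" already present; 2 new (0, 9)
  "6518280527" → prefix "651" already present; 7 new (8, 2, 8, 0, 5, 2, 7)
Total nodes = 10 + 5 + 2 + 5 + 1 + 3 + 1 + 6 + 4 + 4 + 3 + 3 + 2 + 7 = 56

56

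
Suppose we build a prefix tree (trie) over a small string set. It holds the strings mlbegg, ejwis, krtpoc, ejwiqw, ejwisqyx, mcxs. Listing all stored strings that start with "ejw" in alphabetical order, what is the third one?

ejwisqyx

Filter for "ejw…" and sort: "ejwiqw", "ejwis", "ejwisqyx"
Position 3: ejwisqyx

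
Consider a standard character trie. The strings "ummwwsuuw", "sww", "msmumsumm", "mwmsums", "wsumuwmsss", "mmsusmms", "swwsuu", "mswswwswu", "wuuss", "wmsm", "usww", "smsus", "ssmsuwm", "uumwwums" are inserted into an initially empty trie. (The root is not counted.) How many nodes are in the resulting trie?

Insert word by word; a character creates a node only if that edge doesn't already exist:
  "ummwwsuuw" → 9 new (u, m, m, w, w, s, u, u, w)
  "sww" → 3 new (s, w, w)
  "msmumsumm" → 9 new (m, s, m, u, m, s, u, m, m)
  "mwmsums" → prefix "m" already present; 6 new (w, m, s, u, m, s)
  "wsumuwmsss" → 10 new (w, s, u, m, u, w, m, s, s, s)
  "mmsusmms" → prefix "m" already present; 7 new (m, s, u, s, m, m, s)
  "swwsuu" → prefix "sww" already present; 3 new (s, u, u)
  "mswswwswu" → prefix "ms" already present; 7 new (w, s, w, w, s, w, u)
  "wuuss" → prefix "w" already present; 4 new (u, u, s, s)
  "wmsm" → prefix "w" already present; 3 new (m, s, m)
  "usww" → prefix "u" already present; 3 new (s, w, w)
  "smsus" → prefix "s" already present; 4 new (m, s, u, s)
  "ssmsuwm" → prefix "s" already present; 6 new (s, m, s, u, w, m)
  "uumwwums" → prefix "u" already present; 7 new (u, m, w, w, u, m, s)
Total nodes = 9 + 3 + 9 + 6 + 10 + 7 + 3 + 7 + 4 + 3 + 3 + 4 + 6 + 7 = 81

81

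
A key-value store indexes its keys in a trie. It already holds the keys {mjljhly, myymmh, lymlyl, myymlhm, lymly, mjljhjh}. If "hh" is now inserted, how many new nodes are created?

No existing word starts with "h", so every character of "hh" needs a new node.
2 − 0 = 2 new nodes.

2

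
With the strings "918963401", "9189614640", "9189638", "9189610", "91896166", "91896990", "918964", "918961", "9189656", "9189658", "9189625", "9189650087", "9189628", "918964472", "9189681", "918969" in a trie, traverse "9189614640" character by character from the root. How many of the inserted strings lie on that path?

2

Check each prefix of "9189614640" against the stored set — each match is an end-marker on the path.
Prefixes of the query that are stored words: "918961", "9189614640"
Count: 2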